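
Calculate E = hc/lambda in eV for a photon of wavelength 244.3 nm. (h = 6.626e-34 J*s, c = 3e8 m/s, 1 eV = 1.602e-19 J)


E = hc/lambda = 6.626e-34 * 3e8 / 2.443e-07 = 8.137e-19 J = 5.0791 eV

5.0791 eV


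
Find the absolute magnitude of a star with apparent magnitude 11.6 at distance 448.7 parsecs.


M = m - 5*log10(d) + 5 = 11.6 - 5*log10(448.7) + 5 = 3.3402

3.3402


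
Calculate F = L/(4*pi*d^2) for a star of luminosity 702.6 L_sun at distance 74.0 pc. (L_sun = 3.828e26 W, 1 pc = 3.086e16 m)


F = L / (4*pi*d^2) = 2.690e+29 / (4*pi*(2.284e+18)^2) = 4.104e-09

4.104e-09 W/m^2


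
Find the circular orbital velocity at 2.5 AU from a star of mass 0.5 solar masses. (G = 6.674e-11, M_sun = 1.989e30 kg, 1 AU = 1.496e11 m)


v = sqrt(GM/r) = sqrt(6.674e-11 * 9.945e+29 / 3.740e+11) = 13321.7014

13321.7014 m/s


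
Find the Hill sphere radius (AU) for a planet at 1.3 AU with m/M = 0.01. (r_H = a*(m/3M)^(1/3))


r_H = a * (m/3M)^(1/3) = 1.3 * (0.01/3)^(1/3) = 0.1942

0.1942 AU


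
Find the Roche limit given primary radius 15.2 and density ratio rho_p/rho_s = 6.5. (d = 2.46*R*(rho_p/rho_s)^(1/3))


d_Roche = 2.46 * 15.2 * 6.5^(1/3) = 69.783

69.783


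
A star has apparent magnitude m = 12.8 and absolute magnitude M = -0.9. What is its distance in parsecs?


d = 10^((m - M + 5)/5) = 10^((12.8 - -0.9 + 5)/5) = 5495.4087

5495.4087 pc


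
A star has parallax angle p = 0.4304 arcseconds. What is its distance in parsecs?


d = 1/p = 1/0.4304 = 2.3234

2.3234 pc


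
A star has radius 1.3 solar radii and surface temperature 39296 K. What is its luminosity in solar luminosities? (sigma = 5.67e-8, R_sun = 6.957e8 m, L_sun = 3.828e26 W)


R = 1.3 * 6.957e8 m = 9.0441e+08 m. L = 4*pi*R^2*sigma*T^4 = 4*pi*(9.0441e+08)^2 * 5.67e-8 * 39296^4 = 1.389687064e+30 W. L/L_sun = 1.389687064e+30 / 3.828e26 = 3630.3215

3630.3215 L_sun


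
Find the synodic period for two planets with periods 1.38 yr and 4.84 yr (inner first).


1/P_syn = |1/P1 - 1/P2| = |1/1.38 - 1/4.84| => P_syn = 1.9304

1.9304 years


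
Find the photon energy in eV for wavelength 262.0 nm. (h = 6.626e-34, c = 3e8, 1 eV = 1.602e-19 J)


E = hc/lambda = 6.626e-34 * 3e8 / 2.620e-07 = 7.587e-19 J = 4.736 eV

4.736 eV


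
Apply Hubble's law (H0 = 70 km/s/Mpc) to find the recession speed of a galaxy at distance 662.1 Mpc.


v = H0 * d = 70 * 662.1 = 46347.0

46347.0 km/s


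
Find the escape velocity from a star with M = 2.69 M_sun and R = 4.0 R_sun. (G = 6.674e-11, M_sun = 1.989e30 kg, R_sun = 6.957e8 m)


M = 2.69 * 1.989e30 kg = 5.35041e+30 kg; R = 4.0 * 6.957e8 m = 2.7828e+09 m. v_esc = sqrt(2GM/R) = sqrt(2 * 6.674e-11 * 5.35041e+30 / 2.7828e+09) = 506594.6899

506594.6899 m/s


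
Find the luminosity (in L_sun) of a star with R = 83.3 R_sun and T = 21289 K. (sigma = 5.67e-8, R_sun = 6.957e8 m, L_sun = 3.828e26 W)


R = 83.3 * 6.957e8 m = 5.795181e+10 m. L = 4*pi*R^2*sigma*T^4 = 4*pi*(5.795181e+10)^2 * 5.67e-8 * 21289^4 = 4.915276806e+32 W. L/L_sun = 4.915276806e+32 / 3.828e26 = 1.284e+06

1.284e+06 L_sun


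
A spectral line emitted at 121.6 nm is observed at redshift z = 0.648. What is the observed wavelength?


lam_obs = lam_emit * (1 + z) = 121.6 * (1 + 0.648) = 200.3968

200.3968 nm


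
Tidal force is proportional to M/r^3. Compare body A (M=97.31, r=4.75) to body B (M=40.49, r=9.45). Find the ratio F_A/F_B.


Ratio = (M1/r1^3) / (M2/r2^3) = (97.31/4.75^3) / (40.49/9.45^3) = 18.9245

18.9245


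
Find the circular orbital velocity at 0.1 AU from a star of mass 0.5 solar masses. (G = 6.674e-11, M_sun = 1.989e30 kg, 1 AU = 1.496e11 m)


v = sqrt(GM/r) = sqrt(6.674e-11 * 9.945e+29 / 1.496e+10) = 66608.5068

66608.5068 m/s


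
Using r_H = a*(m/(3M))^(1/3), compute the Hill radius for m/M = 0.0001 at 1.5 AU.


r_H = a * (m/3M)^(1/3) = 1.5 * (0.0001/3)^(1/3) = 0.0483

0.0483 AU


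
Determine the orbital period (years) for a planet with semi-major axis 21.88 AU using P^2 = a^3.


P = a^(3/2) = 21.88^1.5 = 102.346

102.346 years


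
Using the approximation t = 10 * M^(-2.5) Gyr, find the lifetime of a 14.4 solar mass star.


t = 10 * M^(-2.5) = 10 * 14.4^(-2.5) = 0.0127

0.0127 Gyr


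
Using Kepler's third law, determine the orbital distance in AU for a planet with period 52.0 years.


a = P^(2/3) = 52.0^(2/3) = 13.9316

13.9316 AU


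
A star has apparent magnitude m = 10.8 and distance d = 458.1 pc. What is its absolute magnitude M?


M = m - 5*log10(d) + 5 = 10.8 - 5*log10(458.1) + 5 = 2.4952

2.4952


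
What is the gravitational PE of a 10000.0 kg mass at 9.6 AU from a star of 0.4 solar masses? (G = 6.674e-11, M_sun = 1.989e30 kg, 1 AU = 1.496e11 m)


M = 0.4 * 1.989e30 kg = 7.956e+29 kg; r = 9.6 AU * 1.496e11 m/AU = 1.43616e+12 m. U = -GM*m/r = -(6.674e-11 * 7.956e+29 * 10000.0) / 1.43616e+12 = -3.697e+11

-3.697e+11 J


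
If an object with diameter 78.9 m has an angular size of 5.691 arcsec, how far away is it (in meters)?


D = size / theta_rad, theta_rad = 5.691 * pi/(180*3600) = 2.759e-05, D = 2.860e+06

2.860e+06 m


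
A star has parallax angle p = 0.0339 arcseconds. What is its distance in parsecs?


d = 1/p = 1/0.0339 = 29.4985

29.4985 pc


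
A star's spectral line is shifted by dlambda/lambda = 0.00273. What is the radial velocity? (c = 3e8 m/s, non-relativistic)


v = (dlambda/lambda) * c = 0.00273 * 3e8 = 819000.0

819000.0 m/s


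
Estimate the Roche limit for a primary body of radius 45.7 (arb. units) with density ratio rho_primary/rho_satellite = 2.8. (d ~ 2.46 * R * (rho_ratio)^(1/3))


d_Roche = 2.46 * 45.7 * 2.8^(1/3) = 158.4543

158.4543


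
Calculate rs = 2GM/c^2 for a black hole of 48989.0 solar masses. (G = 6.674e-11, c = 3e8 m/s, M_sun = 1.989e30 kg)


M = 48989.0 * 1.989e30 kg = 9.7439121e+34 kg. rs = 2GM/c^2 = 2 * 6.674e-11 * 9.7439121e+34 / (3e8)^2 = 1.445e+08

1.445e+08 m


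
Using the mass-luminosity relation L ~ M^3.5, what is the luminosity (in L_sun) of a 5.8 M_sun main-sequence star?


L/L_sun = (M/M_sun)^3.5 = 5.8^3.5 = 469.8919

469.8919 L_sun


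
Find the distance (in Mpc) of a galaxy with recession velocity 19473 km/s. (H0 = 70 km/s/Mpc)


d = v / H0 = 19473 / 70 = 278.1857

278.1857 Mpc


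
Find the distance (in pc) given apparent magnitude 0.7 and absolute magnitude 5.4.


d = 10^((m - M + 5)/5) = 10^((0.7 - 5.4 + 5)/5) = 1.1482

1.1482 pc


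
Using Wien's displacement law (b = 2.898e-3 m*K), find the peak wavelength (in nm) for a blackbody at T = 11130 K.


lam_max = b / T = 2.898e-3 / 11130 = 2.604e-07 m = 260.3774 nm

260.3774 nm


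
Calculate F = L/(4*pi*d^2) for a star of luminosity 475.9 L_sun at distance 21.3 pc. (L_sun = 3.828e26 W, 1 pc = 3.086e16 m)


F = L / (4*pi*d^2) = 1.822e+29 / (4*pi*(6.573e+17)^2) = 3.355e-08

3.355e-08 W/m^2


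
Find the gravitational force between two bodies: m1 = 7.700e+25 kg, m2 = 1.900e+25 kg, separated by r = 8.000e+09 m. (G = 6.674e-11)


F = G*m1*m2/r^2 = 6.674e-11 * 7.700e+25 * 1.900e+25 / (8.000e+09)^2 = 6.674e-11 * 1.463e+51 / 6.400e+19 = 1.526e+21

1.526e+21 N


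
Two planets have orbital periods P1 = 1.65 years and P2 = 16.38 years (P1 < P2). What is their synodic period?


1/P_syn = |1/P1 - 1/P2| = |1/1.65 - 1/16.38| => P_syn = 1.8348

1.8348 years


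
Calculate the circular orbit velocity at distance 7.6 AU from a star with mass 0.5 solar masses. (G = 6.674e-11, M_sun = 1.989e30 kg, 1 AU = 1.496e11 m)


v = sqrt(GM/r) = sqrt(6.674e-11 * 9.945e+29 / 1.137e+12) = 7640.5197

7640.5197 m/s


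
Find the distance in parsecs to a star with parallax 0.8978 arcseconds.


d = 1/p = 1/0.8978 = 1.1138

1.1138 pc


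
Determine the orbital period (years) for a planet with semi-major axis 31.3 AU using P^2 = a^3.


P = a^(3/2) = 31.3^1.5 = 175.1122

175.1122 years


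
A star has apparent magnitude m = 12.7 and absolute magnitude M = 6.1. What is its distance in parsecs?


d = 10^((m - M + 5)/5) = 10^((12.7 - 6.1 + 5)/5) = 208.9296

208.9296 pc


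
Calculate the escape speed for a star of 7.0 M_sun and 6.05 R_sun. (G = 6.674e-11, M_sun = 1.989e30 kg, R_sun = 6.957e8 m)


M = 7.0 * 1.989e30 kg = 1.3923e+31 kg; R = 6.05 * 6.957e8 m = 4.208985e+09 m. v_esc = sqrt(2GM/R) = sqrt(2 * 6.674e-11 * 1.3923e+31 / 4.208985e+09) = 664485.979

664485.979 m/s


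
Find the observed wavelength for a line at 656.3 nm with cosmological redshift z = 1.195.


lam_obs = lam_emit * (1 + z) = 656.3 * (1 + 1.195) = 1440.5785

1440.5785 nm


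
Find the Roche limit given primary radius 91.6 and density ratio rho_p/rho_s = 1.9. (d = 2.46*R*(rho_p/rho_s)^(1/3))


d_Roche = 2.46 * 91.6 * 1.9^(1/3) = 279.0927

279.0927


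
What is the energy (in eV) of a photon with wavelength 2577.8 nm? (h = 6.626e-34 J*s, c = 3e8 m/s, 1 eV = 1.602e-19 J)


E = hc/lambda = 6.626e-34 * 3e8 / 2.578e-06 = 7.711e-20 J = 0.4813 eV

0.4813 eV


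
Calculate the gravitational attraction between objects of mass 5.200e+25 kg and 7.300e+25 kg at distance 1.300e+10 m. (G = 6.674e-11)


F = G*m1*m2/r^2 = 6.674e-11 * 5.200e+25 * 7.300e+25 / (1.300e+10)^2 = 6.674e-11 * 3.796e+51 / 1.690e+20 = 1.499e+21

1.499e+21 N


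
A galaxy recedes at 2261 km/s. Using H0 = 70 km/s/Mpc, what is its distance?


d = v / H0 = 2261 / 70 = 32.3

32.3 Mpc


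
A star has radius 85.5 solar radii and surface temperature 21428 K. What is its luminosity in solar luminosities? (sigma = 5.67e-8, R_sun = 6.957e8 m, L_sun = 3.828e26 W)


R = 85.5 * 6.957e8 m = 5.948235e+10 m. L = 4*pi*R^2*sigma*T^4 = 4*pi*(5.948235e+10)^2 * 5.67e-8 * 21428^4 = 5.314907492e+32 W. L/L_sun = 5.314907492e+32 / 3.828e26 = 1.388e+06

1.388e+06 L_sun


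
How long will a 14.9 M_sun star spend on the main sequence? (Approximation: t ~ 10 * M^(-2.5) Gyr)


t = 10 * M^(-2.5) = 10 * 14.9^(-2.5) = 0.0117

0.0117 Gyr


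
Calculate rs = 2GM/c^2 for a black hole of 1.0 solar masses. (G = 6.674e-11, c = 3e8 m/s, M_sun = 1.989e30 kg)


M = 1.0 * 1.989e30 kg = 1.989e+30 kg. rs = 2GM/c^2 = 2 * 6.674e-11 * 1.989e+30 / (3e8)^2 = 2949.908

2949.908 m


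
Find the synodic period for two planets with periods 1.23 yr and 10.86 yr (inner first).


1/P_syn = |1/P1 - 1/P2| = |1/1.23 - 1/10.86| => P_syn = 1.3871

1.3871 years


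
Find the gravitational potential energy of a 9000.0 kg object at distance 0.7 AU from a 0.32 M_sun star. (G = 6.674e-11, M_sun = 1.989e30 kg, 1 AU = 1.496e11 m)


M = 0.32 * 1.989e30 kg = 6.3648e+29 kg; r = 0.7 AU * 1.496e11 m/AU = 1.0472e+11 m. U = -GM*m/r = -(6.674e-11 * 6.3648e+29 * 9000.0) / 1.0472e+11 = -3.651e+12

-3.651e+12 J


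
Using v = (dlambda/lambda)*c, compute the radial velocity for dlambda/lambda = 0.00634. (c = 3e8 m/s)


v = (dlambda/lambda) * c = 0.00634 * 3e8 = 1.902e+06

1.902e+06 m/s


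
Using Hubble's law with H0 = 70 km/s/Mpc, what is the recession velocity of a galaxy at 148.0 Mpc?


v = H0 * d = 70 * 148.0 = 10360.0

10360.0 km/s


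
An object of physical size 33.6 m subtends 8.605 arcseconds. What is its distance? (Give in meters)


D = size / theta_rad, theta_rad = 8.605 * pi/(180*3600) = 4.172e-05, D = 805403.5433

805403.5433 m


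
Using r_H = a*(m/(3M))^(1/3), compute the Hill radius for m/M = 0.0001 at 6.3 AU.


r_H = a * (m/3M)^(1/3) = 6.3 * (0.0001/3)^(1/3) = 0.2028

0.2028 AU


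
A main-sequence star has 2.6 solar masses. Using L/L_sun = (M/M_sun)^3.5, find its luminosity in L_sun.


L/L_sun = (M/M_sun)^3.5 = 2.6^3.5 = 28.3404

28.3404 L_sun


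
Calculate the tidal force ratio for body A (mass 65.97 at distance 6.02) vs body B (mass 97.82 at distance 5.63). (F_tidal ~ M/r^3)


Ratio = (M1/r1^3) / (M2/r2^3) = (65.97/6.02^3) / (97.82/5.63^3) = 0.5516

0.5516


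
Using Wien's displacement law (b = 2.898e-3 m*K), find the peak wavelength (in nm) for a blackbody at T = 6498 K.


lam_max = b / T = 2.898e-3 / 6498 = 4.460e-07 m = 445.9834 nm

445.9834 nm


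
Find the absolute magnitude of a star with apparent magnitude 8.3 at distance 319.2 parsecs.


M = m - 5*log10(d) + 5 = 8.3 - 5*log10(319.2) + 5 = 0.7797

0.7797


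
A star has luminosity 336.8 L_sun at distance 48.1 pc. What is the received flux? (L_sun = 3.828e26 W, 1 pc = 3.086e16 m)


F = L / (4*pi*d^2) = 1.289e+29 / (4*pi*(1.484e+18)^2) = 4.656e-09

4.656e-09 W/m^2


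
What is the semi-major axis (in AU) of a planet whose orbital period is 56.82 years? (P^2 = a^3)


a = P^(2/3) = 56.82^(2/3) = 14.7798

14.7798 AU


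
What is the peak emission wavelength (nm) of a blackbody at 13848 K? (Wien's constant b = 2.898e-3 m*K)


lam_max = b / T = 2.898e-3 / 13848 = 2.093e-07 m = 209.2721 nm

209.2721 nm


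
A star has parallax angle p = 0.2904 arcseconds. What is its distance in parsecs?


d = 1/p = 1/0.2904 = 3.4435

3.4435 pc


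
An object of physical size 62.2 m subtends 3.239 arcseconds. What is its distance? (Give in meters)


D = size / theta_rad, theta_rad = 3.239 * pi/(180*3600) = 1.570e-05, D = 3.961e+06

3.961e+06 m


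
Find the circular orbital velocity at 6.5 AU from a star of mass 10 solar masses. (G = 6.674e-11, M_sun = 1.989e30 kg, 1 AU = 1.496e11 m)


v = sqrt(GM/r) = sqrt(6.674e-11 * 1.989e+31 / 9.724e+11) = 36947.7518

36947.7518 m/s


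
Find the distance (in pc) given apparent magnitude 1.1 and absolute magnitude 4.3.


d = 10^((m - M + 5)/5) = 10^((1.1 - 4.3 + 5)/5) = 2.2909

2.2909 pc


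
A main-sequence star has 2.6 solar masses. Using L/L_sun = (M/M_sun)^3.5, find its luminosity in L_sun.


L/L_sun = (M/M_sun)^3.5 = 2.6^3.5 = 28.3404

28.3404 L_sun


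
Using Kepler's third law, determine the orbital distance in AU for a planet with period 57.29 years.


a = P^(2/3) = 57.29^(2/3) = 14.8612

14.8612 AU


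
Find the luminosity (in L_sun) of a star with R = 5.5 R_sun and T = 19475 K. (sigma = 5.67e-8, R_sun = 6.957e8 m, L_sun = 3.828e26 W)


R = 5.5 * 6.957e8 m = 3.82635e+09 m. L = 4*pi*R^2*sigma*T^4 = 4*pi*(3.82635e+09)^2 * 5.67e-8 * 19475^4 = 1.500624988e+30 W. L/L_sun = 1.500624988e+30 / 3.828e26 = 3920.128

3920.128 L_sun


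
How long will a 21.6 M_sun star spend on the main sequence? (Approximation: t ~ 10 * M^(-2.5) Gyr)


t = 10 * M^(-2.5) = 10 * 21.6^(-2.5) = 0.0046

0.0046 Gyr


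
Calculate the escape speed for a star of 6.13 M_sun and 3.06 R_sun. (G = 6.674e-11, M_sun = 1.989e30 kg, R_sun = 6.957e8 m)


M = 6.13 * 1.989e30 kg = 1.219257e+31 kg; R = 3.06 * 6.957e8 m = 2.128842e+09 m. v_esc = sqrt(2GM/R) = sqrt(2 * 6.674e-11 * 1.219257e+31 / 2.128842e+09) = 874347.3798

874347.3798 m/s


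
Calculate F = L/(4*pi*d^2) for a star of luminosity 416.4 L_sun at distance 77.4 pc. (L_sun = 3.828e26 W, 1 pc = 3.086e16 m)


F = L / (4*pi*d^2) = 1.594e+29 / (4*pi*(2.389e+18)^2) = 2.223e-09

2.223e-09 W/m^2


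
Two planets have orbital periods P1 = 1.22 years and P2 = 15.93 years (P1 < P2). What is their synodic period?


1/P_syn = |1/P1 - 1/P2| = |1/1.22 - 1/15.93| => P_syn = 1.3212

1.3212 years


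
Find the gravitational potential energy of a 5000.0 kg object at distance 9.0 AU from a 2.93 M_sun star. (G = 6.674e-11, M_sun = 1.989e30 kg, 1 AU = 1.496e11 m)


M = 2.93 * 1.989e30 kg = 5.82777e+30 kg; r = 9.0 AU * 1.496e11 m/AU = 1.3464e+12 m. U = -GM*m/r = -(6.674e-11 * 5.82777e+30 * 5000.0) / 1.3464e+12 = -1.444e+12

-1.444e+12 J


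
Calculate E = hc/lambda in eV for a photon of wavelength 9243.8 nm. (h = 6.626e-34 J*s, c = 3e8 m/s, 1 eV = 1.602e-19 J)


E = hc/lambda = 6.626e-34 * 3e8 / 9.244e-06 = 2.150e-20 J = 0.1342 eV

0.1342 eV


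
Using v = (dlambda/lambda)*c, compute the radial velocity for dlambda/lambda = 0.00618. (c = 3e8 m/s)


v = (dlambda/lambda) * c = 0.00618 * 3e8 = 1.854e+06

1.854e+06 m/s


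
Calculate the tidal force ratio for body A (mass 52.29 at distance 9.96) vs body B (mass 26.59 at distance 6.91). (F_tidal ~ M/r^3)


Ratio = (M1/r1^3) / (M2/r2^3) = (52.29/9.96^3) / (26.59/6.91^3) = 0.6567

0.6567


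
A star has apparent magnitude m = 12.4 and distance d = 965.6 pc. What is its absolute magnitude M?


M = m - 5*log10(d) + 5 = 12.4 - 5*log10(965.6) + 5 = 2.476

2.476


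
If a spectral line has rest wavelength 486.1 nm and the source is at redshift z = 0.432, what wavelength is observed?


lam_obs = lam_emit * (1 + z) = 486.1 * (1 + 0.432) = 696.0952

696.0952 nm


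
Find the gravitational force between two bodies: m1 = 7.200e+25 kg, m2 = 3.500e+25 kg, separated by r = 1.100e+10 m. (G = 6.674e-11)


F = G*m1*m2/r^2 = 6.674e-11 * 7.200e+25 * 3.500e+25 / (1.100e+10)^2 = 6.674e-11 * 2.520e+51 / 1.210e+20 = 1.390e+21

1.390e+21 N


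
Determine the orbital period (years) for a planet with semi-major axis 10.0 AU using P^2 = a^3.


P = a^(3/2) = 10.0^1.5 = 31.6228

31.6228 years


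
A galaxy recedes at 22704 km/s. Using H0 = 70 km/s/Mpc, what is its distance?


d = v / H0 = 22704 / 70 = 324.3429

324.3429 Mpc


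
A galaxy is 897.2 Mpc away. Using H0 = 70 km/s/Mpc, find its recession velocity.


v = H0 * d = 70 * 897.2 = 62804.0

62804.0 km/s


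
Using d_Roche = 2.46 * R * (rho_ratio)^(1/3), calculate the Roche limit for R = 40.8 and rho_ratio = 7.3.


d_Roche = 2.46 * 40.8 * 7.3^(1/3) = 194.7016

194.7016


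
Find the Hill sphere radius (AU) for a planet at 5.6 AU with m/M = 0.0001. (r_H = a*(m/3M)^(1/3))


r_H = a * (m/3M)^(1/3) = 5.6 * (0.0001/3)^(1/3) = 0.1802

0.1802 AU


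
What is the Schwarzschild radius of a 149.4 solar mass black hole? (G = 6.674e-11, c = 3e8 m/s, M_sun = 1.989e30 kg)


M = 149.4 * 1.989e30 kg = 2.971566e+32 kg. rs = 2GM/c^2 = 2 * 6.674e-11 * 2.971566e+32 / (3e8)^2 = 440716.2552

440716.2552 m


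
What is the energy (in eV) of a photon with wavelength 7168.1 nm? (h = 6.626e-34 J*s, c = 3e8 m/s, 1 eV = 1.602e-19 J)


E = hc/lambda = 6.626e-34 * 3e8 / 7.168e-06 = 2.773e-20 J = 0.1731 eV

0.1731 eV


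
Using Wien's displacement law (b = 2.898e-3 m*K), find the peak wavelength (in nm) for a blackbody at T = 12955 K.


lam_max = b / T = 2.898e-3 / 12955 = 2.237e-07 m = 223.6974 nm

223.6974 nm


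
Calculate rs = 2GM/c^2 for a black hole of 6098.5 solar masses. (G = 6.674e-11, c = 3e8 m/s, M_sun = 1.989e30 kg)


M = 6098.5 * 1.989e30 kg = 1.21299165e+34 kg. rs = 2GM/c^2 = 2 * 6.674e-11 * 1.21299165e+34 / (3e8)^2 = 1.799e+07

1.799e+07 m


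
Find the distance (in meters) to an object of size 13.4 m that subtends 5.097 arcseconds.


D = size / theta_rad, theta_rad = 5.097 * pi/(180*3600) = 2.471e-05, D = 542269.6495

542269.6495 m


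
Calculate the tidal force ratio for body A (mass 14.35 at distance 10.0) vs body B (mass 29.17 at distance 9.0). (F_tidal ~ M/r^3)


Ratio = (M1/r1^3) / (M2/r2^3) = (14.35/10.0^3) / (29.17/9.0^3) = 0.3586

0.3586


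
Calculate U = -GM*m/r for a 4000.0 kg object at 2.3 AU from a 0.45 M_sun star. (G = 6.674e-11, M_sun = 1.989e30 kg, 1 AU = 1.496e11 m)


M = 0.45 * 1.989e30 kg = 8.9505e+29 kg; r = 2.3 AU * 1.496e11 m/AU = 3.4408e+11 m. U = -GM*m/r = -(6.674e-11 * 8.9505e+29 * 4000.0) / 3.4408e+11 = -6.944e+11

-6.944e+11 J


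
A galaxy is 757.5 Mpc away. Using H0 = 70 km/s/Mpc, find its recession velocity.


v = H0 * d = 70 * 757.5 = 53025.0

53025.0 km/s


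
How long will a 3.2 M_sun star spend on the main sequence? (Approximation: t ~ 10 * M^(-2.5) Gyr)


t = 10 * M^(-2.5) = 10 * 3.2^(-2.5) = 0.5459

0.5459 Gyr


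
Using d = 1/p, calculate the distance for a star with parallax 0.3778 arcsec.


d = 1/p = 1/0.3778 = 2.6469

2.6469 pc


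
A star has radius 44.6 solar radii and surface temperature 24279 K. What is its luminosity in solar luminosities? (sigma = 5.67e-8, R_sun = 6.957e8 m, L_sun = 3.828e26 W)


R = 44.6 * 6.957e8 m = 3.102822e+10 m. L = 4*pi*R^2*sigma*T^4 = 4*pi*(3.102822e+10)^2 * 5.67e-8 * 24279^4 = 2.38358052e+32 W. L/L_sun = 2.38358052e+32 / 3.828e26 = 622669.9374

622669.9374 L_sun


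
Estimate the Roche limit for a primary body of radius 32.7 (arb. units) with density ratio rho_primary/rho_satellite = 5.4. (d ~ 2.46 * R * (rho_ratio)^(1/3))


d_Roche = 2.46 * 32.7 * 5.4^(1/3) = 141.1283

141.1283


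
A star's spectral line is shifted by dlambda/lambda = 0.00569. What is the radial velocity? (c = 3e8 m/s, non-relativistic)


v = (dlambda/lambda) * c = 0.00569 * 3e8 = 1.707e+06

1.707e+06 m/s


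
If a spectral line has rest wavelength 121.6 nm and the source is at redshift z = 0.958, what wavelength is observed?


lam_obs = lam_emit * (1 + z) = 121.6 * (1 + 0.958) = 238.0928

238.0928 nm


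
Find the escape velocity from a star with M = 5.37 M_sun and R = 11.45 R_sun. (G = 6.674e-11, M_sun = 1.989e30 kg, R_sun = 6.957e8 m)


M = 5.37 * 1.989e30 kg = 1.068093e+31 kg; R = 11.45 * 6.957e8 m = 7.965765e+09 m. v_esc = sqrt(2GM/R) = sqrt(2 * 6.674e-11 * 1.068093e+31 / 7.965765e+09) = 423057.0029

423057.0029 m/s


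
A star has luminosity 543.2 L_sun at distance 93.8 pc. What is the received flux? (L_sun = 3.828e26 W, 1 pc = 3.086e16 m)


F = L / (4*pi*d^2) = 2.079e+29 / (4*pi*(2.895e+18)^2) = 1.975e-09

1.975e-09 W/m^2


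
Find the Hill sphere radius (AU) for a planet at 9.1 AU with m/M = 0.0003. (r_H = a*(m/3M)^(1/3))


r_H = a * (m/3M)^(1/3) = 9.1 * (0.0003/3)^(1/3) = 0.4224

0.4224 AU


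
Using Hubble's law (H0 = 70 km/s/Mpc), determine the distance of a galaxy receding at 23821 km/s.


d = v / H0 = 23821 / 70 = 340.3

340.3 Mpc


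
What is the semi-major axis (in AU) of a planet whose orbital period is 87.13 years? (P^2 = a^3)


a = P^(2/3) = 87.13^(2/3) = 19.6537

19.6537 AU


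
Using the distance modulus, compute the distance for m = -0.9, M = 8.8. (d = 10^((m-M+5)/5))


d = 10^((m - M + 5)/5) = 10^((-0.9 - 8.8 + 5)/5) = 0.1148

0.1148 pc


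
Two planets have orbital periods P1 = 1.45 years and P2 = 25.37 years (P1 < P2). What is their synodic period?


1/P_syn = |1/P1 - 1/P2| = |1/1.45 - 1/25.37| => P_syn = 1.5379

1.5379 years


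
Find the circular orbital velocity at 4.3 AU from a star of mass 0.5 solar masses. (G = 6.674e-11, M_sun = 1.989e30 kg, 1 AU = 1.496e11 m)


v = sqrt(GM/r) = sqrt(6.674e-11 * 9.945e+29 / 6.433e+11) = 10157.7021

10157.7021 m/s


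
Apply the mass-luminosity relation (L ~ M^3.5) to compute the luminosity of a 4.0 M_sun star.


L/L_sun = (M/M_sun)^3.5 = 4.0^3.5 = 128.0

128.0 L_sun


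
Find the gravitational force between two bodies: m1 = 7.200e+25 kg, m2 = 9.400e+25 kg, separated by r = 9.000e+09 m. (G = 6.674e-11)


F = G*m1*m2/r^2 = 6.674e-11 * 7.200e+25 * 9.400e+25 / (9.000e+09)^2 = 6.674e-11 * 6.768e+51 / 8.100e+19 = 5.576e+21

5.576e+21 N


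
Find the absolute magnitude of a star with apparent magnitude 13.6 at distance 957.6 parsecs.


M = m - 5*log10(d) + 5 = 13.6 - 5*log10(957.6) + 5 = 3.6941

3.6941


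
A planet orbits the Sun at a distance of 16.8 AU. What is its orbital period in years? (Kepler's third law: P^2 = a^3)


P = a^(3/2) = 16.8^1.5 = 68.8595

68.8595 years


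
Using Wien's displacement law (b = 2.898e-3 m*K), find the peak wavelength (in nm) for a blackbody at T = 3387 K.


lam_max = b / T = 2.898e-3 / 3387 = 8.556e-07 m = 855.6244 nm

855.6244 nm


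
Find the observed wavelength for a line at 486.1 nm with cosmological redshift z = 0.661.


lam_obs = lam_emit * (1 + z) = 486.1 * (1 + 0.661) = 807.4121

807.4121 nm


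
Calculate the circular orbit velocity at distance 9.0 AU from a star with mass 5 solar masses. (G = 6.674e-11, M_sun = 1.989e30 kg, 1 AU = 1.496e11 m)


v = sqrt(GM/r) = sqrt(6.674e-11 * 9.945e+30 / 1.346e+12) = 22202.8356

22202.8356 m/s


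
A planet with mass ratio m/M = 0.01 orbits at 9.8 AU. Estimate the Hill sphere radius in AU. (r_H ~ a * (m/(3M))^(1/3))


r_H = a * (m/3M)^(1/3) = 9.8 * (0.01/3)^(1/3) = 1.4639

1.4639 AU


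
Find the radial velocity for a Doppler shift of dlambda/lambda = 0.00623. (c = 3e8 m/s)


v = (dlambda/lambda) * c = 0.00623 * 3e8 = 1.869e+06

1.869e+06 m/s


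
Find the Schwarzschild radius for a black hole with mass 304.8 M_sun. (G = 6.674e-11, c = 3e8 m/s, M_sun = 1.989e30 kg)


M = 304.8 * 1.989e30 kg = 6.062472e+32 kg. rs = 2GM/c^2 = 2 * 6.674e-11 * 6.062472e+32 / (3e8)^2 = 899131.9584

899131.9584 m


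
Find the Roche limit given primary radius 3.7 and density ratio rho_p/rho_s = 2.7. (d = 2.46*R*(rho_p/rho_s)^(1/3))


d_Roche = 2.46 * 3.7 * 2.7^(1/3) = 12.6743

12.6743


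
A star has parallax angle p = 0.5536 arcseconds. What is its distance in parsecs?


d = 1/p = 1/0.5536 = 1.8064

1.8064 pc


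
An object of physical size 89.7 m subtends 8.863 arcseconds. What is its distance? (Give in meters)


D = size / theta_rad, theta_rad = 8.863 * pi/(180*3600) = 4.297e-05, D = 2.088e+06

2.088e+06 m


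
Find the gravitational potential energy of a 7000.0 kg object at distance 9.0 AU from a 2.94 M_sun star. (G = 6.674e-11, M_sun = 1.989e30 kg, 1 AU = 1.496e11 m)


M = 2.94 * 1.989e30 kg = 5.84766e+30 kg; r = 9.0 AU * 1.496e11 m/AU = 1.3464e+12 m. U = -GM*m/r = -(6.674e-11 * 5.84766e+30 * 7000.0) / 1.3464e+12 = -2.029e+12

-2.029e+12 J


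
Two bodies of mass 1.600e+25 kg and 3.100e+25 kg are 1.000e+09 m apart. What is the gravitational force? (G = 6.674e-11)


F = G*m1*m2/r^2 = 6.674e-11 * 1.600e+25 * 3.100e+25 / (1.000e+09)^2 = 6.674e-11 * 4.960e+50 / 1.000e+18 = 3.310e+22

3.310e+22 N


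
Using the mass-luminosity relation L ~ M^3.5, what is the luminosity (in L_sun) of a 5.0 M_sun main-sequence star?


L/L_sun = (M/M_sun)^3.5 = 5.0^3.5 = 279.5085

279.5085 L_sun


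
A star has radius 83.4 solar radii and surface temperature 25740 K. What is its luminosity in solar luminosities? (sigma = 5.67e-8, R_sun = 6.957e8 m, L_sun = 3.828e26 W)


R = 83.4 * 6.957e8 m = 5.802138e+10 m. L = 4*pi*R^2*sigma*T^4 = 4*pi*(5.802138e+10)^2 * 5.67e-8 * 25740^4 = 1.052938974e+33 W. L/L_sun = 1.052938974e+33 / 3.828e26 = 2.751e+06

2.751e+06 L_sun


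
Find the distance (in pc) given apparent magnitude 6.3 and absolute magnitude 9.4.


d = 10^((m - M + 5)/5) = 10^((6.3 - 9.4 + 5)/5) = 2.3988

2.3988 pc


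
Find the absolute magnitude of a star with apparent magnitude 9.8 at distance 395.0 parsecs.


M = m - 5*log10(d) + 5 = 9.8 - 5*log10(395.0) + 5 = 1.817

1.817


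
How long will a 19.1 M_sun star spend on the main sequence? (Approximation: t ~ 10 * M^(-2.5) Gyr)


t = 10 * M^(-2.5) = 10 * 19.1^(-2.5) = 0.0063

0.0063 Gyr


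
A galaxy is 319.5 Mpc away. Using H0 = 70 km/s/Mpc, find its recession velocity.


v = H0 * d = 70 * 319.5 = 22365.0

22365.0 km/s


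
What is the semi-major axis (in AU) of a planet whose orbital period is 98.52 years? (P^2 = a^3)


a = P^(2/3) = 98.52^(2/3) = 21.3312

21.3312 AU


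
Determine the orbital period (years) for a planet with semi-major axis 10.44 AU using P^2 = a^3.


P = a^(3/2) = 10.44^1.5 = 33.7327

33.7327 years


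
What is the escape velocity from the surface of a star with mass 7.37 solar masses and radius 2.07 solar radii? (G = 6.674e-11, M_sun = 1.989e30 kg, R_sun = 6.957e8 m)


M = 7.37 * 1.989e30 kg = 1.465893e+31 kg; R = 2.07 * 6.957e8 m = 1.440099e+09 m. v_esc = sqrt(2GM/R) = sqrt(2 * 6.674e-11 * 1.465893e+31 / 1.440099e+09) = 1.166e+06

1.166e+06 m/s


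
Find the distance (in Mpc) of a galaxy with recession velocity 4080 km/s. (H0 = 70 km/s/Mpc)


d = v / H0 = 4080 / 70 = 58.2857

58.2857 Mpc


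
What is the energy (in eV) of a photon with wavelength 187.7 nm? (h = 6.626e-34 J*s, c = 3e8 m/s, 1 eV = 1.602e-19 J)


E = hc/lambda = 6.626e-34 * 3e8 / 1.877e-07 = 1.059e-18 J = 6.6107 eV

6.6107 eV


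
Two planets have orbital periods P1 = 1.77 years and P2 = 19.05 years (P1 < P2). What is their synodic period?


1/P_syn = |1/P1 - 1/P2| = |1/1.77 - 1/19.05| => P_syn = 1.9513

1.9513 years


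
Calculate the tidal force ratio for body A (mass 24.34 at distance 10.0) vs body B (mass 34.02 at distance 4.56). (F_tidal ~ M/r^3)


Ratio = (M1/r1^3) / (M2/r2^3) = (24.34/10.0^3) / (34.02/4.56^3) = 0.0678

0.0678


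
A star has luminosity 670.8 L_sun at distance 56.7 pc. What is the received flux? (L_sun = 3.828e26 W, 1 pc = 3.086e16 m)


F = L / (4*pi*d^2) = 2.568e+29 / (4*pi*(1.750e+18)^2) = 6.674e-09

6.674e-09 W/m^2


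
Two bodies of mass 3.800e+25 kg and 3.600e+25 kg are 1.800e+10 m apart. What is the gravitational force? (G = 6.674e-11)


F = G*m1*m2/r^2 = 6.674e-11 * 3.800e+25 * 3.600e+25 / (1.800e+10)^2 = 6.674e-11 * 1.368e+51 / 3.240e+20 = 2.818e+20

2.818e+20 N


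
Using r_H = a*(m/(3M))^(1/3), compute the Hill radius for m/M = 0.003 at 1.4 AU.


r_H = a * (m/3M)^(1/3) = 1.4 * (0.003/3)^(1/3) = 0.14

0.14 AU


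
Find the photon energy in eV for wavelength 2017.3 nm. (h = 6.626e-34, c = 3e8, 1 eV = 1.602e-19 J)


E = hc/lambda = 6.626e-34 * 3e8 / 2.017e-06 = 9.854e-20 J = 0.6151 eV

0.6151 eV


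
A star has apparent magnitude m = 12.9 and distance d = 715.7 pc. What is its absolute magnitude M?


M = m - 5*log10(d) + 5 = 12.9 - 5*log10(715.7) + 5 = 3.6263

3.6263


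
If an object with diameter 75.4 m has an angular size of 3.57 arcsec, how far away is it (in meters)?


D = size / theta_rad, theta_rad = 3.57 * pi/(180*3600) = 1.731e-05, D = 4.356e+06

4.356e+06 m


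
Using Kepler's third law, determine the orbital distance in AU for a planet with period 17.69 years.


a = P^(2/3) = 17.69^(2/3) = 6.7892

6.7892 AU


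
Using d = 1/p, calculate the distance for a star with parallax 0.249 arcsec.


d = 1/p = 1/0.249 = 4.0161

4.0161 pc


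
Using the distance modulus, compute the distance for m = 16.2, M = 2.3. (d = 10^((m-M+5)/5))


d = 10^((m - M + 5)/5) = 10^((16.2 - 2.3 + 5)/5) = 6025.5959

6025.5959 pc


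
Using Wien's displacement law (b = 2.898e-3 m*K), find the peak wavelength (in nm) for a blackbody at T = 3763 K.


lam_max = b / T = 2.898e-3 / 3763 = 7.701e-07 m = 770.1302 nm

770.1302 nm


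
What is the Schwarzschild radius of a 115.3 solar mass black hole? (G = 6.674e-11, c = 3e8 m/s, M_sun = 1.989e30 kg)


M = 115.3 * 1.989e30 kg = 2.293317e+32 kg. rs = 2GM/c^2 = 2 * 6.674e-11 * 2.293317e+32 / (3e8)^2 = 340124.3924

340124.3924 m


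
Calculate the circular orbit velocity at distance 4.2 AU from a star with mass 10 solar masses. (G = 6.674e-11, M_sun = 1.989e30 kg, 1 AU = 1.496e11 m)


v = sqrt(GM/r) = sqrt(6.674e-11 * 1.989e+31 / 6.283e+11) = 45964.2365

45964.2365 m/s


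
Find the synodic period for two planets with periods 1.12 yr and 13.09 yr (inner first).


1/P_syn = |1/P1 - 1/P2| = |1/1.12 - 1/13.09| => P_syn = 1.2248

1.2248 years


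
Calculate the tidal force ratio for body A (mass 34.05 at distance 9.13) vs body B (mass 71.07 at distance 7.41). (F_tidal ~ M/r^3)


Ratio = (M1/r1^3) / (M2/r2^3) = (34.05/9.13^3) / (71.07/7.41^3) = 0.2561

0.2561


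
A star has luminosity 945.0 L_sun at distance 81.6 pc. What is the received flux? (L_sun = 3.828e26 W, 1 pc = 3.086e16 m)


F = L / (4*pi*d^2) = 3.617e+29 / (4*pi*(2.518e+18)^2) = 4.540e-09

4.540e-09 W/m^2


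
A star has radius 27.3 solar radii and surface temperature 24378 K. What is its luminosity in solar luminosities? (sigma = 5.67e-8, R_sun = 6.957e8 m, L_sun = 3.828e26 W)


R = 27.3 * 6.957e8 m = 1.899261e+10 m. L = 4*pi*R^2*sigma*T^4 = 4*pi*(1.899261e+10)^2 * 5.67e-8 * 24378^4 = 9.077254554e+31 W. L/L_sun = 9.077254554e+31 / 3.828e26 = 237127.8619

237127.8619 L_sun


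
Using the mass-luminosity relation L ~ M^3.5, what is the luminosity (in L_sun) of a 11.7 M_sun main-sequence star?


L/L_sun = (M/M_sun)^3.5 = 11.7^3.5 = 5478.3593

5478.3593 L_sun


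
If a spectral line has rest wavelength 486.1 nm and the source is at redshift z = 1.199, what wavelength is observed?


lam_obs = lam_emit * (1 + z) = 486.1 * (1 + 1.199) = 1068.9339

1068.9339 nm


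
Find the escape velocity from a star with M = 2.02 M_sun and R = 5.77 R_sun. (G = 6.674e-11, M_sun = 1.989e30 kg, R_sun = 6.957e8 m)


M = 2.02 * 1.989e30 kg = 4.01778e+30 kg; R = 5.77 * 6.957e8 m = 4.014189e+09 m. v_esc = sqrt(2GM/R) = sqrt(2 * 6.674e-11 * 4.01778e+30 / 4.014189e+09) = 365512.528

365512.528 m/s


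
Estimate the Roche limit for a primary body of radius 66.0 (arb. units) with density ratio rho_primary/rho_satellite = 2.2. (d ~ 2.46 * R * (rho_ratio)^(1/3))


d_Roche = 2.46 * 66.0 * 2.2^(1/3) = 211.164

211.164


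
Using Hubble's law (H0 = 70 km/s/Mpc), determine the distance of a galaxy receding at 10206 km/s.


d = v / H0 = 10206 / 70 = 145.8

145.8 Mpc


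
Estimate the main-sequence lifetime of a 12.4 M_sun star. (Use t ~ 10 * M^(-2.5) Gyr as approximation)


t = 10 * M^(-2.5) = 10 * 12.4^(-2.5) = 0.0185

0.0185 Gyr


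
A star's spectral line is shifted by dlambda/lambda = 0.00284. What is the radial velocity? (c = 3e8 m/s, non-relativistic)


v = (dlambda/lambda) * c = 0.00284 * 3e8 = 852000.0

852000.0 m/s


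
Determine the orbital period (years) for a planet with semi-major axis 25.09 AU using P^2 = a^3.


P = a^(3/2) = 25.09^1.5 = 125.6756

125.6756 years


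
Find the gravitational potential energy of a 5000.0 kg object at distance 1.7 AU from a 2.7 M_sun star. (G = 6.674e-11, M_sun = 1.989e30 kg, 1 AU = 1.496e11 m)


M = 2.7 * 1.989e30 kg = 5.3703e+30 kg; r = 1.7 AU * 1.496e11 m/AU = 2.5432e+11 m. U = -GM*m/r = -(6.674e-11 * 5.3703e+30 * 5000.0) / 2.5432e+11 = -7.047e+12

-7.047e+12 J


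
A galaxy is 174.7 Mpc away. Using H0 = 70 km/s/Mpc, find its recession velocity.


v = H0 * d = 70 * 174.7 = 12229.0

12229.0 km/s


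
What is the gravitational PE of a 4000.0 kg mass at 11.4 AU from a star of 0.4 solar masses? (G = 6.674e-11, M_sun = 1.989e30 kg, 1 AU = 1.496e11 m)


M = 0.4 * 1.989e30 kg = 7.956e+29 kg; r = 11.4 AU * 1.496e11 m/AU = 1.70544e+12 m. U = -GM*m/r = -(6.674e-11 * 7.956e+29 * 4000.0) / 1.70544e+12 = -1.245e+11

-1.245e+11 J


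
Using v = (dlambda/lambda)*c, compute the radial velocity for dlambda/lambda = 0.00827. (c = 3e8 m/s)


v = (dlambda/lambda) * c = 0.00827 * 3e8 = 2.481e+06

2.481e+06 m/s


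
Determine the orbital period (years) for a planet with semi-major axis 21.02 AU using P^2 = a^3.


P = a^(3/2) = 21.02^1.5 = 96.3716

96.3716 years


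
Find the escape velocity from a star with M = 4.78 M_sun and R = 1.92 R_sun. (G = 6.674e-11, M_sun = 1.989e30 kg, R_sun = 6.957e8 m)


M = 4.78 * 1.989e30 kg = 9.50742e+30 kg; R = 1.92 * 6.957e8 m = 1.335744e+09 m. v_esc = sqrt(2GM/R) = sqrt(2 * 6.674e-11 * 9.50742e+30 / 1.335744e+09) = 974715.389

974715.389 m/s


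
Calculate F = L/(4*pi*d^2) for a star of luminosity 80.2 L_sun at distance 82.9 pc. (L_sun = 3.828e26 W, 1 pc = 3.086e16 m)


F = L / (4*pi*d^2) = 3.070e+28 / (4*pi*(2.558e+18)^2) = 3.733e-10

3.733e-10 W/m^2


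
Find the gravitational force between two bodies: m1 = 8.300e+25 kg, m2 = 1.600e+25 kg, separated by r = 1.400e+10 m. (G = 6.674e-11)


F = G*m1*m2/r^2 = 6.674e-11 * 8.300e+25 * 1.600e+25 / (1.400e+10)^2 = 6.674e-11 * 1.328e+51 / 1.960e+20 = 4.522e+20

4.522e+20 N


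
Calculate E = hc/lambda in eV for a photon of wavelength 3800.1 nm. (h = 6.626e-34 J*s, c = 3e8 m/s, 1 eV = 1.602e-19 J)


E = hc/lambda = 6.626e-34 * 3e8 / 3.800e-06 = 5.231e-20 J = 0.3265 eV

0.3265 eV


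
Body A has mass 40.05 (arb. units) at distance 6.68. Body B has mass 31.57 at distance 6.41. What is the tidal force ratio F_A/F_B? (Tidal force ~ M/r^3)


Ratio = (M1/r1^3) / (M2/r2^3) = (40.05/6.68^3) / (31.57/6.41^3) = 1.1209

1.1209


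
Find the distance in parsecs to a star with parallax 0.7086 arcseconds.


d = 1/p = 1/0.7086 = 1.4112

1.4112 pc


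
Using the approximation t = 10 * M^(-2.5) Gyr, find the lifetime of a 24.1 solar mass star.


t = 10 * M^(-2.5) = 10 * 24.1^(-2.5) = 0.0035

0.0035 Gyr


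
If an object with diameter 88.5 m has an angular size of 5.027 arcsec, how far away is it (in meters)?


D = size / theta_rad, theta_rad = 5.027 * pi/(180*3600) = 2.437e-05, D = 3.631e+06

3.631e+06 m


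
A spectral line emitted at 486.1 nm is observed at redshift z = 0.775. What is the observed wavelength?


lam_obs = lam_emit * (1 + z) = 486.1 * (1 + 0.775) = 862.8275

862.8275 nm


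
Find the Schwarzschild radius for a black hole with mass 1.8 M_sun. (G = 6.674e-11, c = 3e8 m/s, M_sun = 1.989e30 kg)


M = 1.8 * 1.989e30 kg = 3.5802e+30 kg. rs = 2GM/c^2 = 2 * 6.674e-11 * 3.5802e+30 / (3e8)^2 = 5309.8344

5309.8344 m


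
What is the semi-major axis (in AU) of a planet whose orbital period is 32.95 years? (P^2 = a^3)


a = P^(2/3) = 32.95^(2/3) = 10.2779

10.2779 AU


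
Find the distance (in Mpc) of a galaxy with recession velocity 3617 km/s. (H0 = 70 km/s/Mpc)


d = v / H0 = 3617 / 70 = 51.6714

51.6714 Mpc


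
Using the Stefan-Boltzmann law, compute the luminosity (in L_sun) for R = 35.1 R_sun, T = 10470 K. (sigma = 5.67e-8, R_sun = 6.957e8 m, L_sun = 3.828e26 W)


R = 35.1 * 6.957e8 m = 2.441907e+10 m. L = 4*pi*R^2*sigma*T^4 = 4*pi*(2.441907e+10)^2 * 5.67e-8 * 10470^4 = 5.105495401e+30 W. L/L_sun = 5.105495401e+30 / 3.828e26 = 13337.2398

13337.2398 L_sun


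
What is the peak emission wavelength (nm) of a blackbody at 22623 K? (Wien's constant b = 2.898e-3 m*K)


lam_max = b / T = 2.898e-3 / 22623 = 1.281e-07 m = 128.0997 nm

128.0997 nm


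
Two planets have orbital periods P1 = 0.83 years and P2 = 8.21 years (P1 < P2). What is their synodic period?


1/P_syn = |1/P1 - 1/P2| = |1/0.83 - 1/8.21| => P_syn = 0.9233

0.9233 years


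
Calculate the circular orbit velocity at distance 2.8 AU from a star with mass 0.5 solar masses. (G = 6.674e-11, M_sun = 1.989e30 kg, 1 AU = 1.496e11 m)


v = sqrt(GM/r) = sqrt(6.674e-11 * 9.945e+29 / 4.189e+11) = 12587.8246

12587.8246 m/s


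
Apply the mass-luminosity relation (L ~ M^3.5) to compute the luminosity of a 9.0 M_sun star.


L/L_sun = (M/M_sun)^3.5 = 9.0^3.5 = 2187.0

2187.0 L_sun


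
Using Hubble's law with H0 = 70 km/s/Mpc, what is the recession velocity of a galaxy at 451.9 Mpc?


v = H0 * d = 70 * 451.9 = 31633.0

31633.0 km/s


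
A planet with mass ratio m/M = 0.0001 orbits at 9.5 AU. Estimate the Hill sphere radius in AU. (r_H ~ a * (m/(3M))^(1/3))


r_H = a * (m/3M)^(1/3) = 9.5 * (0.0001/3)^(1/3) = 0.3057

0.3057 AU


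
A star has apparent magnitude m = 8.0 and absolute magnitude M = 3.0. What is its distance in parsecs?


d = 10^((m - M + 5)/5) = 10^((8.0 - 3.0 + 5)/5) = 100.0

100.0 pc


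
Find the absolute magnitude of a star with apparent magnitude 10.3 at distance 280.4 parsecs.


M = m - 5*log10(d) + 5 = 10.3 - 5*log10(280.4) + 5 = 3.0611

3.0611


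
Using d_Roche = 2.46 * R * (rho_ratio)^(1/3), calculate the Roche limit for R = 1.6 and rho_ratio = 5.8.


d_Roche = 2.46 * 1.6 * 5.8^(1/3) = 7.0718

7.0718


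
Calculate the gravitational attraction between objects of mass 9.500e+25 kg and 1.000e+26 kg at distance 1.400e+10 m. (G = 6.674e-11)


F = G*m1*m2/r^2 = 6.674e-11 * 9.500e+25 * 1.000e+26 / (1.400e+10)^2 = 6.674e-11 * 9.500e+51 / 1.960e+20 = 3.235e+21

3.235e+21 N


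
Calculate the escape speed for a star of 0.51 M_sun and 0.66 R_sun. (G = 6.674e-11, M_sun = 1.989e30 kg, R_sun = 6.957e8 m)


M = 0.51 * 1.989e30 kg = 1.01439e+30 kg; R = 0.66 * 6.957e8 m = 4.59162e+08 m. v_esc = sqrt(2GM/R) = sqrt(2 * 6.674e-11 * 1.01439e+30 / 4.59162e+08) = 543034.734

543034.734 m/s


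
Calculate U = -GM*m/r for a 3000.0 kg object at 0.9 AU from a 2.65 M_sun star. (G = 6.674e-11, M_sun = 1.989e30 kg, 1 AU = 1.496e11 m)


M = 2.65 * 1.989e30 kg = 5.27085e+30 kg; r = 0.9 AU * 1.496e11 m/AU = 1.3464e+11 m. U = -GM*m/r = -(6.674e-11 * 5.27085e+30 * 3000.0) / 1.3464e+11 = -7.838e+12

-7.838e+12 J
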